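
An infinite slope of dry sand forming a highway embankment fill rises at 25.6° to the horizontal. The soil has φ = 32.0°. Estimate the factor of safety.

For a dry cohesionless infinite slope the factor of safety is FS = tanφ / tanβ.
FS = tan32.0° / tan25.6° = 0.6249 / 0.4791 = 1.304

FS = 1.30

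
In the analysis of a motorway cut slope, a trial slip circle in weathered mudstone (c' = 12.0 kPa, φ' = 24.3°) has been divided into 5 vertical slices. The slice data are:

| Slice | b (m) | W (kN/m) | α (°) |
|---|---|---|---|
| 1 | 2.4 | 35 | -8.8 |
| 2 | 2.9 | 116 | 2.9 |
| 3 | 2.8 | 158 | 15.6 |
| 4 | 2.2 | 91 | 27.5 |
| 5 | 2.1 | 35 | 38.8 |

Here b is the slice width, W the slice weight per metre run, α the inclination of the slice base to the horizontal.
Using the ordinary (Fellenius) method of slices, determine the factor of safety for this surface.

Ordinary method of slices: FS = Σ[c'·Δl_i + (W_i cosα_i)·tanφ'] / Σ W_i sinα_i, with Δl_i = b_i / cosα_i.
Slice 1: Δl = 2.4/cos(-8.8°) = 2.429 m; N'_1 = 35·cos(-8.8°) = 34.6; c'Δl = 29.14; W sinα = -5.4
Slice 2: Δl = 2.9/cos2.9° = 2.904 m; N'_2 = 116·cos2.9° = 115.9; c'Δl = 34.84; W sinα = 5.9
Slice 3: Δl = 2.8/cos15.6° = 2.907 m; N'_3 = 158·cos15.6° = 152.2; c'Δl = 34.89; W sinα = 42.5
Slice 4: Δl = 2.2/cos27.5° = 2.480 m; N'_4 = 91·cos27.5° = 80.7; c'Δl = 29.76; W sinα = 42.0
Slice 5: Δl = 2.1/cos38.8° = 2.695 m; N'_5 = 35·cos38.8° = 27.3; c'Δl = 32.34; W sinα = 21.9
Σc'Δl = 161.0 kN/m; ΣN' = 410.6 kN/m; ΣW sinα = 107.0 kN/m
Resisting = 161.0 + 410.6·tan24.3° = 161.0 + 185.4 = 346.4 kN/m
FS = 346.4 / 107.0 = 3.238

FS = 3.24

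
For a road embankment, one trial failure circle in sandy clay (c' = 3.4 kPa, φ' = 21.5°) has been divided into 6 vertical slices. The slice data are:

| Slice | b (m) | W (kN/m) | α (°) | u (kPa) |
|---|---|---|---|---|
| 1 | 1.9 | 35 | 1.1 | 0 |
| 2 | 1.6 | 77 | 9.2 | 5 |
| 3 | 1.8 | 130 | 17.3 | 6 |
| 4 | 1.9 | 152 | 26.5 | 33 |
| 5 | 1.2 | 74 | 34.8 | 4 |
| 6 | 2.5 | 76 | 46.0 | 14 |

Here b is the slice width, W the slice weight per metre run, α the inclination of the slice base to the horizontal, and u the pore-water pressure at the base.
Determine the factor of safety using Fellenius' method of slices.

Ordinary method of slices: FS = Σ[c'·Δl_i + (W_i cosα_i − u_i·Δl_i)·tanφ'] / Σ W_i sinα_i, with Δl_i = b_i / cosα_i.
Slice 1: Δl = 1.9/cos1.1° = 1.900 m; N'_1 = 35·cos1.1° − 0·1.900 = 35.0; c'Δl = 6.46; W sinα = 0.7
Slice 2: Δl = 1.6/cos9.2° = 1.621 m; N'_2 = 77·cos9.2° − 5·1.621 = 67.9; c'Δl = 5.51; W sinα = 12.3
Slice 3: Δl = 1.8/cos17.3° = 1.885 m; N'_3 = 130·cos17.3° − 6·1.885 = 112.8; c'Δl = 6.41; W sinα = 38.7
Slice 4: Δl = 1.9/cos26.5° = 2.123 m; N'_4 = 152·cos26.5° − 33·2.123 = 66.0; c'Δl = 7.22; W sinα = 67.8
Slice 5: Δl = 1.2/cos34.8° = 1.461 m; N'_5 = 74·cos34.8° − 4·1.461 = 54.9; c'Δl = 4.97; W sinα = 42.2
Slice 6: Δl = 2.5/cos46.0° = 3.599 m; N'_6 = 76·cos46.0° − 14·3.599 = 2.4; c'Δl = 12.24; W sinα = 54.7
Σc'Δl = 42.8 kN/m; ΣN' = 339.0 kN/m; ΣW sinα = 216.4 kN/m
Resisting = 42.8 + 339.0·tan21.5° = 42.8 + 133.5 = 176.3 kN/m
FS = 176.3 / 216.4 = 0.815

FS = 0.82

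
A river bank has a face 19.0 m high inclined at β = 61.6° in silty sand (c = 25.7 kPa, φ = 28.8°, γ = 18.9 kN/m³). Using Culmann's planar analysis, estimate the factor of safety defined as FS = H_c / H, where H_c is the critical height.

H_c = (4c/γ) · sinβ cosφ / [1 − cos(β − φ)]
    = (4·25.7/18.9) · sin61.6°·cos28.8° / [1 − cos32.8°]
    = 5.439 · 0.7708 / 0.1594 = 26.30 m
FS = H_c / H = 26.30 / 19.0 = 1.384

FS = 1.38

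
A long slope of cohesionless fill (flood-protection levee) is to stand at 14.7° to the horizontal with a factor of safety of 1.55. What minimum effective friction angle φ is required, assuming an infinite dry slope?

FS = tanφ/tanβ ⇒ tanφ = FS · tanβ = 1.55 · tan14.7° = 0.4066
φ = arctan(0.4066) = 22.13°

φ = 22.1°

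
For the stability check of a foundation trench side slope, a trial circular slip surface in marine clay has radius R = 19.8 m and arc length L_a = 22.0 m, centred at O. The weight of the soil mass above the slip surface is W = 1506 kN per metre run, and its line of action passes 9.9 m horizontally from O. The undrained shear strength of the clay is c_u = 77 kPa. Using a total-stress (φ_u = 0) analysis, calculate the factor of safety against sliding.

Taking moments about the centre O, the resisting moment is provided by the undrained shear strength acting along the arc:
M_R = c_u·L_a·R = 77·22.00·19.8 = 33541.2 kN·m/m
M_D = W·d = 1506·9.9 = 14909.4 kN·m/m
FS = M_R / M_D = 33541.2 / 14909.4 = 2.250

FS = 2.25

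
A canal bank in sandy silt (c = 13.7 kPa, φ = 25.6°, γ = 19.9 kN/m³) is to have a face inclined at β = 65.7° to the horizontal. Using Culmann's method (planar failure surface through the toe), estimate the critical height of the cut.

H_c = 9.63 m

Culmann's analysis gives the critical failure plane at α_cr = (β + φ)/2 = (65.7 + 25.6)/2 = 45.7°, and the critical height
H_c = (4c/γ) · sinβ cosφ / [1 − cos(β − φ)]
    = (4·13.7/19.9) · sin65.7°·cos25.6° / [1 − cos(40.1°)]
    = 2.754 · 0.9114·0.9018 / [1 − 0.7649]
    = 2.754 · 0.8219 / 0.2351
    = 9.63 m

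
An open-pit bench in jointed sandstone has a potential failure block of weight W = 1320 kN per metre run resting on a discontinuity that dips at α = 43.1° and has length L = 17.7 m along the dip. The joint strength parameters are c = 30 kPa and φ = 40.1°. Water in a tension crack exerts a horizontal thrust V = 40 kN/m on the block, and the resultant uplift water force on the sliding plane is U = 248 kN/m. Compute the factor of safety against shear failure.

FS = 1.19

Resolving the block weight along and normal to the plane and applying the Mohr–Coulomb strength on the joint:
N' = W cosα − U − V sinα = 1320·cos43.1° − 248 − 40·sin43.1° = 688.5 kN/m
Driving force T = W sinα + V cosα = 1320·sin43.1° + 40·cos43.1° = 931.1 kN/m
Resisting force R = c·L + N'·tanφ = 30·17.7 + 688.5·tan40.1° = 531.0 + 579.8 = 1110.8 kN/m
FS = R / T = 1110.8 / 931.1 = 1.193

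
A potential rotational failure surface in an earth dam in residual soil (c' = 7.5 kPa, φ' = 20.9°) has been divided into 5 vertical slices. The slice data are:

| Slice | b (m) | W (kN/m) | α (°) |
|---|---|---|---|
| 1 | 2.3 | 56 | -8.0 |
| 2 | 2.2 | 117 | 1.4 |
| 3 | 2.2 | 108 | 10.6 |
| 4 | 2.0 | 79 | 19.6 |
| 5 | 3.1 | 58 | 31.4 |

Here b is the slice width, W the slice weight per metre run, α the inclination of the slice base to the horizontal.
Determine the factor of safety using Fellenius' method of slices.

Ordinary method of slices: FS = Σ[c'·Δl_i + (W_i cosα_i)·tanφ'] / Σ W_i sinα_i, with Δl_i = b_i / cosα_i.
Slice 1: Δl = 2.3/cos(-8.0°) = 2.323 m; N'_1 = 56·cos(-8.0°) = 55.5; c'Δl = 17.42; W sinα = -7.8
Slice 2: Δl = 2.2/cos1.4° = 2.201 m; N'_2 = 117·cos1.4° = 117.0; c'Δl = 16.50; W sinα = 2.9
Slice 3: Δl = 2.2/cos10.6° = 2.238 m; N'_3 = 108·cos10.6° = 106.2; c'Δl = 16.79; W sinα = 19.9
Slice 4: Δl = 2.0/cos19.6° = 2.123 m; N'_4 = 79·cos19.6° = 74.4; c'Δl = 15.92; W sinα = 26.5
Slice 5: Δl = 3.1/cos31.4° = 3.632 m; N'_5 = 58·cos31.4° = 49.5; c'Δl = 27.24; W sinα = 30.2
Σc'Δl = 93.9 kN/m; ΣN' = 402.5 kN/m; ΣW sinα = 71.7 kN/m
Resisting = 93.9 + 402.5·tan20.9° = 93.9 + 153.7 = 247.6 kN/m
FS = 247.6 / 71.7 = 3.455

FS = 3.46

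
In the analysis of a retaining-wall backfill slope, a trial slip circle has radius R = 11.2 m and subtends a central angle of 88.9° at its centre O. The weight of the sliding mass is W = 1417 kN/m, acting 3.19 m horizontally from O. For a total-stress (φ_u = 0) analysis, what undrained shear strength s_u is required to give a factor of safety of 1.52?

s_u = 35.3 kPa

FS = s_u·L_a·R / (W·d), so s_u = FS·W·d / (L_a·R).
Arc length L_a = R·θ = 11.2·(88.9°·π/180) = 11.2·1.5516 = 17.38 m
s_u = 1.52·1417·3.19 / (17.38·11.2) = 6870.7 / 194.63 = 35.30 kPa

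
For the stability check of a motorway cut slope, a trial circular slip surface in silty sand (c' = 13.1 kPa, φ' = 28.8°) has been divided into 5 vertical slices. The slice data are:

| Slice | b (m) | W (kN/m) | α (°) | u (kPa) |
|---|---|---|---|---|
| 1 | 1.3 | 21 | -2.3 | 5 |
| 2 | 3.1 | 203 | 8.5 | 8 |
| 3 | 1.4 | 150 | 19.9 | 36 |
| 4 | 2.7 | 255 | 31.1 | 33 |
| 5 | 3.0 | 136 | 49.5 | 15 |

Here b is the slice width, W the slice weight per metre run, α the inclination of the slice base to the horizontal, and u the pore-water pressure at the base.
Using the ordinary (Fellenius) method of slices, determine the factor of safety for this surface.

Ordinary method of slices: FS = Σ[c'·Δl_i + (W_i cosα_i − u_i·Δl_i)·tanφ'] / Σ W_i sinα_i, with Δl_i = b_i / cosα_i.
Slice 1: Δl = 1.3/cos(-2.3°) = 1.301 m; N'_1 = 21·cos(-2.3°) − 5·1.301 = 14.5; c'Δl = 17.04; W sinα = -0.8
Slice 2: Δl = 3.1/cos8.5° = 3.134 m; N'_2 = 203·cos8.5° − 8·3.134 = 175.7; c'Δl = 41.06; W sinα = 30.0
Slice 3: Δl = 1.4/cos19.9° = 1.489 m; N'_3 = 150·cos19.9° − 36·1.489 = 87.4; c'Δl = 19.50; W sinα = 51.1
Slice 4: Δl = 2.7/cos31.1° = 3.153 m; N'_4 = 255·cos31.1° − 33·3.153 = 114.3; c'Δl = 41.31; W sinα = 131.7
Slice 5: Δl = 3.0/cos49.5° = 4.619 m; N'_5 = 136·cos49.5° − 15·4.619 = 19.0; c'Δl = 60.51; W sinα = 103.4
Σc'Δl = 179.4 kN/m; ΣN' = 410.9 kN/m; ΣW sinα = 315.4 kN/m
Resisting = 179.4 + 410.9·tan28.8° = 179.4 + 225.9 = 405.3 kN/m
FS = 405.3 / 315.4 = 1.285

FS = 1.29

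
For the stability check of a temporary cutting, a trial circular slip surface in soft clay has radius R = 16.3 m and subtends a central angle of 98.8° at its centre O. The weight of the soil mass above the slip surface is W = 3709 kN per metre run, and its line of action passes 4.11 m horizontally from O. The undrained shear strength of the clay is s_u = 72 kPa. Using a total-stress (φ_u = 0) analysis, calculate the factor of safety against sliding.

FS = 2.16

Taking moments about the centre O, the resisting moment is provided by the undrained shear strength acting along the arc:
Arc length L_a = R·θ = 16.3·(98.8°·π/180) = 16.3·1.7244 = 28.11 m
M_R = s_u·L_a·R = 72·28.11·16.3 = 32986.9 kN·m/m
M_D = W·d = 3709·4.11 = 15244.0 kN·m/m
FS = M_R / M_D = 32986.9 / 15244.0 = 2.164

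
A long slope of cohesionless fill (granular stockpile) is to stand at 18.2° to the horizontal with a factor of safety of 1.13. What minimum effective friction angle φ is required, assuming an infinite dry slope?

FS = tanφ/tanβ ⇒ tanφ = FS · tanβ = 1.13 · tan18.2° = 0.3715
φ = arctan(0.3715) = 20.38°

φ = 20.4°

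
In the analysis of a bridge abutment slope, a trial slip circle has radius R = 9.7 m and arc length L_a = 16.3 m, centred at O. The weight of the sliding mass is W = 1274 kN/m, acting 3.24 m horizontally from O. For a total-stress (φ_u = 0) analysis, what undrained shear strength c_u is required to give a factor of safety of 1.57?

FS = c_u·L_a·R / (W·d), so c_u = FS·W·d / (L_a·R).
c_u = 1.57·1274·3.24 / (16.30·9.7) = 6480.6 / 158.11 = 40.99 kPa

c_u = 41.0 kPa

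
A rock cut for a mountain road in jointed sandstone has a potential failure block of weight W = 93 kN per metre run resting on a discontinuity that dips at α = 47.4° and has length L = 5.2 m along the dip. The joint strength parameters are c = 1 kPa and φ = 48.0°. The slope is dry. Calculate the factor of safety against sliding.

FS = 1.10

Resolving the block weight along and normal to the plane and applying the Mohr–Coulomb strength on the joint:
N' = W cosα = 93·cos47.4° = 62.9 kN/m
Driving force T = W sinα = 93·sin47.4° = 68.5 kN/m
Resisting force R = c·L + N'·tanφ = 1·5.2 + 62.9·tan48.0° = 5.2 + 69.9 = 75.1 kN/m
FS = R / T = 75.1 / 68.5 = 1.097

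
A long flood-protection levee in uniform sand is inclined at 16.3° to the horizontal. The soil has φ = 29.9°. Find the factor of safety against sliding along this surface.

FS = 1.97

For a dry cohesionless infinite slope the factor of safety is FS = tanφ / tanβ.
FS = tan29.9° / tan16.3° = 0.5750 / 0.2924 = 1.966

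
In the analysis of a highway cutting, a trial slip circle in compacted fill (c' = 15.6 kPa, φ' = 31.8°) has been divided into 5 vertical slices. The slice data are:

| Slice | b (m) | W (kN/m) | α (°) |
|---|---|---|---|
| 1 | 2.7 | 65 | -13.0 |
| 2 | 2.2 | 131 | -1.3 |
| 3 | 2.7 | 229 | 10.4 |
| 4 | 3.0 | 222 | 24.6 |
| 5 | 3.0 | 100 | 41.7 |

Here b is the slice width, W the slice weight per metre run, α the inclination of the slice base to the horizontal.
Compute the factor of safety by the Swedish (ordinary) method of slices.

FS = 3.65

Ordinary method of slices: FS = Σ[c'·Δl_i + (W_i cosα_i)·tanφ'] / Σ W_i sinα_i, with Δl_i = b_i / cosα_i.
Slice 1: Δl = 2.7/cos(-13.0°) = 2.771 m; N'_1 = 65·cos(-13.0°) = 63.3; c'Δl = 43.23; W sinα = -14.6
Slice 2: Δl = 2.2/cos(-1.3°) = 2.201 m; N'_2 = 131·cos(-1.3°) = 131.0; c'Δl = 34.33; W sinα = -3.0
Slice 3: Δl = 2.7/cos10.4° = 2.745 m; N'_3 = 229·cos10.4° = 225.2; c'Δl = 42.82; W sinα = 41.3
Slice 4: Δl = 3.0/cos24.6° = 3.299 m; N'_4 = 222·cos24.6° = 201.9; c'Δl = 51.47; W sinα = 92.4
Slice 5: Δl = 3.0/cos41.7° = 4.018 m; N'_5 = 100·cos41.7° = 74.7; c'Δl = 62.68; W sinα = 66.5
Σc'Δl = 234.5 kN/m; ΣN' = 696.1 kN/m; ΣW sinα = 182.7 kN/m
Resisting = 234.5 + 696.1·tan31.8° = 234.5 + 431.6 = 666.1 kN/m
FS = 666.1 / 182.7 = 3.646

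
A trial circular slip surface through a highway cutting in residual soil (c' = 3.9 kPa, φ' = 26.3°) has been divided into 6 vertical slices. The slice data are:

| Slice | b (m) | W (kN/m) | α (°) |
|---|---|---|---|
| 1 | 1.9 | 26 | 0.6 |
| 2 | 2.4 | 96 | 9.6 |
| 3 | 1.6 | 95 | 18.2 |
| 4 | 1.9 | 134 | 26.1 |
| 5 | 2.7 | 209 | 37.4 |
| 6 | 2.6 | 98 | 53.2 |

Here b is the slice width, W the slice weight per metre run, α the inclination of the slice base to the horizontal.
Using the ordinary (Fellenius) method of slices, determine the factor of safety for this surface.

FS = 1.08

Ordinary method of slices: FS = Σ[c'·Δl_i + (W_i cosα_i)·tanφ'] / Σ W_i sinα_i, with Δl_i = b_i / cosα_i.
Slice 1: Δl = 1.9/cos0.6° = 1.900 m; N'_1 = 26·cos0.6° = 26.0; c'Δl = 7.41; W sinα = 0.3
Slice 2: Δl = 2.4/cos9.6° = 2.434 m; N'_2 = 96·cos9.6° = 94.7; c'Δl = 9.49; W sinα = 16.0
Slice 3: Δl = 1.6/cos18.2° = 1.684 m; N'_3 = 95·cos18.2° = 90.2; c'Δl = 6.57; W sinα = 29.7
Slice 4: Δl = 1.9/cos26.1° = 2.116 m; N'_4 = 134·cos26.1° = 120.3; c'Δl = 8.25; W sinα = 59.0
Slice 5: Δl = 2.7/cos37.4° = 3.399 m; N'_5 = 209·cos37.4° = 166.0; c'Δl = 13.26; W sinα = 126.9
Slice 6: Δl = 2.6/cos53.2° = 4.340 m; N'_6 = 98·cos53.2° = 58.7; c'Δl = 16.93; W sinα = 78.5
Σc'Δl = 61.9 kN/m; ΣN' = 556.0 kN/m; ΣW sinα = 310.3 kN/m
Resisting = 61.9 + 556.0·tan26.3° = 61.9 + 274.8 = 336.7 kN/m
FS = 336.7 / 310.3 = 1.085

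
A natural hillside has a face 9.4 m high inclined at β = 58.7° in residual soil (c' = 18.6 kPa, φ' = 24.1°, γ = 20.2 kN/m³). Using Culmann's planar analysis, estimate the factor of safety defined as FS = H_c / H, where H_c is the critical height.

FS = 1.73

H_c = (4c'/γ) · sinβ cosφ' / [1 − cos(β − φ')]
    = (4·18.6/20.2) · sin58.7°·cos24.1° / [1 − cos34.6°]
    = 3.683 · 0.7800 / 0.1769 = 16.24 m
FS = H_c / H = 16.24 / 9.4 = 1.728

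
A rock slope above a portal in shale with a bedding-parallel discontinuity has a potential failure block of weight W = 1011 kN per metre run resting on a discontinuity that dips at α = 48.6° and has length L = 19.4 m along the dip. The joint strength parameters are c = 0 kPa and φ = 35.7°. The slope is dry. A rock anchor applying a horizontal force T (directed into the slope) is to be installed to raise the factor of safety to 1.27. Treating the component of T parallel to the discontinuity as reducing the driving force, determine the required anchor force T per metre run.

T = 350 kN/m

Resolving forces along and normal to the sliding plane, with the horizontal anchor force T adding T·sinα to the effective normal force and T·cosα acting up the plane against the driving force:
FS = [cL + (W cosα + T sinα) tanφ] / [W sinα − T cosα]
Without the anchor: N' = 668.6 kN/m, driving T_d = 758.4 kN/m, resisting R = 0·19.4 + 668.6·tan35.7° = 480.4 kN/m, FS = 0.63.
Setting FS = 1.27 and solving for T:
1.27·(758.4 − T cos48.6°) = 480.4 + T sin48.6°·tan35.7°
T·(sin48.6°·tan35.7° + 1.27·cos48.6°) = 1.27·758.4 − 480.4
T·(0.7501·0.7186 + 1.27·0.6613) = 963.1 − 480.4 = 482.7
T·1.3789 = 482.7
T = 350.1 kN/m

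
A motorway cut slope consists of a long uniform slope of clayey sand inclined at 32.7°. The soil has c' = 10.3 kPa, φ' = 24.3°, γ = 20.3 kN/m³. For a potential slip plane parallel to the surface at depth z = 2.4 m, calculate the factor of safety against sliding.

FS = 1.17

For an infinite slope with a slip plane parallel to the surface (no pore pressure): FS = [c' + γz cos²β tanφ'] / [γz sinβ cosβ].
γz = 20.3·2.4 = 48.72 kN/m²
Numerator = 10.3 + 48.72·cos²32.7°·tan24.3° = 10.3 + 48.72·0.7081·0.4515 = 25.878 kPa
Denominator = 48.72·sin32.7°·cos32.7° = 48.72·0.5402·0.8415 = 22.149 kPa
FS = 25.878 / 22.149 = 1.168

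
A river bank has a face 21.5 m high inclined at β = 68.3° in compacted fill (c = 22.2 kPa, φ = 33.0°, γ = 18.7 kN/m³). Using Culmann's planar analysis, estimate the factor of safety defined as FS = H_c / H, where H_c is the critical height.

FS = 0.94

H_c = (4c/γ) · sinβ cosφ / [1 − cos(β − φ)]
    = (4·22.2/18.7) · sin68.3°·cos33.0° / [1 − cos35.3°]
    = 4.749 · 0.7792 / 0.1839 = 20.13 m
FS = H_c / H = 20.13 / 21.5 = 0.936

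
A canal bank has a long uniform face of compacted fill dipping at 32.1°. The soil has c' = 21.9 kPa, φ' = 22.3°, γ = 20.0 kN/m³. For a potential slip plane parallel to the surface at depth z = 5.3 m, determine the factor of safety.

FS = 1.11

For an infinite slope with a slip plane parallel to the surface (no pore pressure): FS = [c' + γz cos²β tanφ'] / [γz sinβ cosβ].
γz = 20.0·5.3 = 106.00 kN/m²
Numerator = 21.9 + 106.00·cos²32.1°·tan22.3° = 21.9 + 106.00·0.7176·0.4101 = 53.097 kPa
Denominator = 106.00·sin32.1°·cos32.1° = 106.00·0.5314·0.8471 = 47.717 kPa
FS = 53.097 / 47.717 = 1.113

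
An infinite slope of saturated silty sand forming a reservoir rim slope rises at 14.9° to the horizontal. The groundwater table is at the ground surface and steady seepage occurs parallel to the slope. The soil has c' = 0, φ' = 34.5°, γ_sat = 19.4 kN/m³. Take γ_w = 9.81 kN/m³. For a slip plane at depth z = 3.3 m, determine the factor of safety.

With seepage parallel to the slope and the water table at the surface, the effective normal stress on the slip plane uses the buoyant unit weight γ' = γ_sat − γ_w while the driving shear stress uses γ_sat:
FS = [c' + γ' z cos²β tanφ'] / [γ_sat z sinβ cosβ]
(For c' = 0 this reduces to FS = (γ'/γ_sat)·tanφ'/tanβ.)
γ' = 19.4 − 9.81 = 9.59 kN/m³
Numerator = 0.0 + 9.59·3.3·cos²14.9°·tan34.5° = 0.0 + 9.59·3.3·0.9339·0.6873 = 20.312 kPa
Denominator = 19.4·3.3·sin14.9°·cos14.9° = 19.4·3.3·0.2571·0.9664 = 15.908 kPa
FS = 20.312 / 15.908 = 1.277

FS = 1.28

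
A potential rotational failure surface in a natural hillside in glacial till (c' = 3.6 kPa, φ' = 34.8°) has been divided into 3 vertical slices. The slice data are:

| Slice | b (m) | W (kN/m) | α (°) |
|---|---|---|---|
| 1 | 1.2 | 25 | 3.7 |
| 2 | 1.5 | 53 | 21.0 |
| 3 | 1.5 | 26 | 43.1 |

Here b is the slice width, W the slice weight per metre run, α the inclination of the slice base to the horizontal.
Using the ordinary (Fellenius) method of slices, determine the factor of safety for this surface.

FS = 2.15

Ordinary method of slices: FS = Σ[c'·Δl_i + (W_i cosα_i)·tanφ'] / Σ W_i sinα_i, with Δl_i = b_i / cosα_i.
Slice 1: Δl = 1.2/cos3.7° = 1.203 m; N'_1 = 25·cos3.7° = 24.9; c'Δl = 4.33; W sinα = 1.6
Slice 2: Δl = 1.5/cos21.0° = 1.607 m; N'_2 = 53·cos21.0° = 49.5; c'Δl = 5.78; W sinα = 19.0
Slice 3: Δl = 1.5/cos43.1° = 2.054 m; N'_3 = 26·cos43.1° = 19.0; c'Δl = 7.40; W sinα = 17.8
Σc'Δl = 17.5 kN/m; ΣN' = 93.4 kN/m; ΣW sinα = 38.4 kN/m
Resisting = 17.5 + 93.4·tan34.8° = 17.5 + 64.9 = 82.4 kN/m
FS = 82.4 / 38.4 = 2.148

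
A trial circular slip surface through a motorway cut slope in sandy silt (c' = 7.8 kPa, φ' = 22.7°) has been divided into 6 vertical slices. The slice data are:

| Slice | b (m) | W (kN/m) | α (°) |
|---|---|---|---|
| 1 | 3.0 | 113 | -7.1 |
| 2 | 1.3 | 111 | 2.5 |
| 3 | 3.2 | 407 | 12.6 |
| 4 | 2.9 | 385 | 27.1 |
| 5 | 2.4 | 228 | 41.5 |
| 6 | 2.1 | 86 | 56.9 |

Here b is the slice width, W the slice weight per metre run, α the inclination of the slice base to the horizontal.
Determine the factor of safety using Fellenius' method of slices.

FS = 1.33

Ordinary method of slices: FS = Σ[c'·Δl_i + (W_i cosα_i)·tanφ'] / Σ W_i sinα_i, with Δl_i = b_i / cosα_i.
Slice 1: Δl = 3.0/cos(-7.1°) = 3.023 m; N'_1 = 113·cos(-7.1°) = 112.1; c'Δl = 23.58; W sinα = -14.0
Slice 2: Δl = 1.3/cos2.5° = 1.301 m; N'_2 = 111·cos2.5° = 110.9; c'Δl = 10.15; W sinα = 4.8
Slice 3: Δl = 3.2/cos12.6° = 3.279 m; N'_3 = 407·cos12.6° = 397.2; c'Δl = 25.58; W sinα = 88.8
Slice 4: Δl = 2.9/cos27.1° = 3.258 m; N'_4 = 385·cos27.1° = 342.7; c'Δl = 25.41; W sinα = 175.4
Slice 5: Δl = 2.4/cos41.5° = 3.204 m; N'_5 = 228·cos41.5° = 170.8; c'Δl = 24.99; W sinα = 151.1
Slice 6: Δl = 2.1/cos56.9° = 3.845 m; N'_6 = 86·cos56.9° = 47.0; c'Δl = 29.99; W sinα = 72.0
Σc'Δl = 139.7 kN/m; ΣN' = 1180.7 kN/m; ΣW sinα = 478.2 kN/m
Resisting = 139.7 + 1180.7·tan22.7° = 139.7 + 493.9 = 633.6 kN/m
FS = 633.6 / 478.2 = 1.325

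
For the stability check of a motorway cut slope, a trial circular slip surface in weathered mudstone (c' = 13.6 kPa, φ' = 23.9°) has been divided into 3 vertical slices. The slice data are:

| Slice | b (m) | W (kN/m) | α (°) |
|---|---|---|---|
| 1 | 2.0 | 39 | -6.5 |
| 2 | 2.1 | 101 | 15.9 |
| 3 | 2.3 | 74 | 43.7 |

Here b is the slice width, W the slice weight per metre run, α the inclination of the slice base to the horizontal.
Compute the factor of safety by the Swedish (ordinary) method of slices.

Ordinary method of slices: FS = Σ[c'·Δl_i + (W_i cosα_i)·tanφ'] / Σ W_i sinα_i, with Δl_i = b_i / cosα_i.
Slice 1: Δl = 2.0/cos(-6.5°) = 2.013 m; N'_1 = 39·cos(-6.5°) = 38.7; c'Δl = 27.38; W sinα = -4.4
Slice 2: Δl = 2.1/cos15.9° = 2.184 m; N'_2 = 101·cos15.9° = 97.1; c'Δl = 29.70; W sinα = 27.7
Slice 3: Δl = 2.3/cos43.7° = 3.181 m; N'_3 = 74·cos43.7° = 53.5; c'Δl = 43.27; W sinα = 51.1
Σc'Δl = 100.3 kN/m; ΣN' = 189.4 kN/m; ΣW sinα = 74.4 kN/m
Resisting = 100.3 + 189.4·tan23.9° = 100.3 + 83.9 = 184.3 kN/m
FS = 184.3 / 74.4 = 2.477

FS = 2.48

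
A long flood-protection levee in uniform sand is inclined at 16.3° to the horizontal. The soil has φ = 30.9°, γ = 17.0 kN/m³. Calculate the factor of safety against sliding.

For a dry cohesionless infinite slope the factor of safety is FS = tanφ / tanβ.
FS = tan30.9° / tan16.3° = 0.5985 / 0.2924 = 2.047

FS = 2.05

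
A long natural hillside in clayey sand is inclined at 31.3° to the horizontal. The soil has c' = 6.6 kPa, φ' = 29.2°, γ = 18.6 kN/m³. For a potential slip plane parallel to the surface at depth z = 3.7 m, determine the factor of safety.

For an infinite slope with a slip plane parallel to the surface (no pore pressure): FS = [c' + γz cos²β tanφ'] / [γz sinβ cosβ].
γz = 18.6·3.7 = 68.82 kN/m²
Numerator = 6.6 + 68.82·cos²31.3°·tan29.2° = 6.6 + 68.82·0.7301·0.5589 = 34.681 kPa
Denominator = 68.82·sin31.3°·cos31.3° = 68.82·0.5195·0.8545 = 30.550 kPa
FS = 34.681 / 30.550 = 1.135

FS = 1.14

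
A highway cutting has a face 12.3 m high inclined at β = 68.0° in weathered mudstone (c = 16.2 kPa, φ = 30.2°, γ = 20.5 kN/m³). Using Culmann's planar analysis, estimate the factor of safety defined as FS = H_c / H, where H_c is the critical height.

FS = 0.98

H_c = (4c/γ) · sinβ cosφ / [1 − cos(β − φ)]
    = (4·16.2/20.5) · sin68.0°·cos30.2° / [1 − cos37.8°]
    = 3.161 · 0.8013 / 0.2098 = 12.07 m
FS = H_c / H = 12.07 / 12.3 = 0.981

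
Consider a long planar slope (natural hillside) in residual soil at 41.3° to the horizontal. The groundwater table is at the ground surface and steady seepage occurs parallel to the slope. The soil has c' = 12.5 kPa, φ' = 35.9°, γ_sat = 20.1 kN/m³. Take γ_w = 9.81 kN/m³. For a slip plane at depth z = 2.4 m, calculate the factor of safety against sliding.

With seepage parallel to the slope and the water table at the surface, the effective normal stress on the slip plane uses the buoyant unit weight γ' = γ_sat − γ_w while the driving shear stress uses γ_sat:
FS = [c' + γ' z cos²β tanφ'] / [γ_sat z sinβ cosβ]
γ' = 20.1 − 9.81 = 10.29 kN/m³
Numerator = 12.5 + 10.29·2.4·cos²41.3°·tan35.9° = 12.5 + 10.29·2.4·0.5644·0.7239 = 22.590 kPa
Denominator = 20.1·2.4·sin41.3°·cos41.3° = 20.1·2.4·0.6600·0.7513 = 23.919 kPa
FS = 22.590 / 23.919 = 0.944

FS = 0.94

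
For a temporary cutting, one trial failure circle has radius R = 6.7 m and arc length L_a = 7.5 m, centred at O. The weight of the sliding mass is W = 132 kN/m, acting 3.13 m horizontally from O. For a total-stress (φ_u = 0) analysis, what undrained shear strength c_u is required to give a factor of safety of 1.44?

c_u = 11.8 kPa

FS = c_u·L_a·R / (W·d), so c_u = FS·W·d / (L_a·R).
c_u = 1.44·132·3.13 / (7.50·6.7) = 595.0 / 50.25 = 11.84 kPa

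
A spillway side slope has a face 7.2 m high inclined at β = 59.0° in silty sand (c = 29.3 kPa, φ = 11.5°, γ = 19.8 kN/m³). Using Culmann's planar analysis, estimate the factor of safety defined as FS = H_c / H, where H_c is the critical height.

FS = 2.13

H_c = (4c/γ) · sinβ cosφ / [1 − cos(β − φ)]
    = (4·29.3/19.8) · sin59.0°·cos11.5° / [1 − cos47.5°]
    = 5.919 · 0.8400 / 0.3244 = 15.33 m
FS = H_c / H = 15.33 / 7.2 = 2.129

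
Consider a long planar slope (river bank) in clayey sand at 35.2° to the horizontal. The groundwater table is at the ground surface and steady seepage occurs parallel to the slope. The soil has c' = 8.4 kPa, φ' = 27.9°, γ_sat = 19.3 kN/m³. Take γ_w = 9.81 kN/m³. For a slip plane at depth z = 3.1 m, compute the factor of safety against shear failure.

FS = 0.67

With seepage parallel to the slope and the water table at the surface, the effective normal stress on the slip plane uses the buoyant unit weight γ' = γ_sat − γ_w while the driving shear stress uses γ_sat:
FS = [c' + γ' z cos²β tanφ'] / [γ_sat z sinβ cosβ]
γ' = 19.3 − 9.81 = 9.49 kN/m³
Numerator = 8.4 + 9.49·3.1·cos²35.2°·tan27.9° = 8.4 + 9.49·3.1·0.6677·0.5295 = 18.801 kPa
Denominator = 19.3·3.1·sin35.2°·cos35.2° = 19.3·3.1·0.5764·0.8171 = 28.182 kPa
FS = 18.801 / 28.182 = 0.667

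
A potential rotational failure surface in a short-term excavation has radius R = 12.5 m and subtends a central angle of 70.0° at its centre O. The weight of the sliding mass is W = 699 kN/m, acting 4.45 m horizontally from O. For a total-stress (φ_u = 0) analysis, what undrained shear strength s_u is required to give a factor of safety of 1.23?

s_u = 20.0 kPa

FS = s_u·L_a·R / (W·d), so s_u = FS·W·d / (L_a·R).
Arc length L_a = R·θ = 12.5·(70.0°·π/180) = 12.5·1.2217 = 15.27 m
s_u = 1.23·699·4.45 / (15.27·12.5) = 3826.0 / 190.90 = 20.04 kPa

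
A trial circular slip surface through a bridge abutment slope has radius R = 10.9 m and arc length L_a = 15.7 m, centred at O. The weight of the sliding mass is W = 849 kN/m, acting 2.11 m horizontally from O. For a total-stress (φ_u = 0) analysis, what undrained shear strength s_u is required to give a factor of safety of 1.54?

s_u = 16.1 kPa

FS = s_u·L_a·R / (W·d), so s_u = FS·W·d / (L_a·R).
s_u = 1.54·849·2.11 / (15.70·10.9) = 2758.7 / 171.13 = 16.12 kPa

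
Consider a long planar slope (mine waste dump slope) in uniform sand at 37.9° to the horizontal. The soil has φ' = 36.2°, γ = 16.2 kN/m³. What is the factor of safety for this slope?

For a dry cohesionless infinite slope the factor of safety is FS = tanφ' / tanβ.
FS = tan36.2° / tan37.9° = 0.7319 / 0.7785 = 0.940

FS = 0.94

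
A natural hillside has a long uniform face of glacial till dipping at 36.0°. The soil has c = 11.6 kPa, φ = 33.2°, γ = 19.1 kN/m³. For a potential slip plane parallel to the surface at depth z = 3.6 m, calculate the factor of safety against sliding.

For an infinite slope with a slip plane parallel to the surface (no pore pressure): FS = [c + γz cos²β tanφ] / [γz sinβ cosβ].
γz = 19.1·3.6 = 68.76 kN/m²
Numerator = 11.6 + 68.76·cos²36.0°·tan33.2° = 11.6 + 68.76·0.6545·0.6544 = 41.050 kPa
Denominator = 68.76·sin36.0°·cos36.0° = 68.76·0.5878·0.8090 = 32.697 kPa
FS = 41.050 / 32.697 = 1.255

FS = 1.26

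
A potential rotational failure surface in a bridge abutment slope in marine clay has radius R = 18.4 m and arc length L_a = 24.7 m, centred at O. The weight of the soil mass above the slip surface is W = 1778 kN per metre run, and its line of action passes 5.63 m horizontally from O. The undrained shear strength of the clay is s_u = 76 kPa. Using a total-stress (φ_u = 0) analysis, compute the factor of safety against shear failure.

Taking moments about the centre O, the resisting moment is provided by the undrained shear strength acting along the arc:
M_R = s_u·L_a·R = 76·24.70·18.4 = 34540.5 kN·m/m
M_D = W·d = 1778·5.63 = 10010.1 kN·m/m
FS = M_R / M_D = 34540.5 / 10010.1 = 3.451

FS = 3.45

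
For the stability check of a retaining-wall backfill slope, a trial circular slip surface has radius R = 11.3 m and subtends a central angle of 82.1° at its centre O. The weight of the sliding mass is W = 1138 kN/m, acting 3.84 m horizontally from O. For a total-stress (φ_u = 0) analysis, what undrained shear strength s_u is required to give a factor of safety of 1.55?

s_u = 37.0 kPa

FS = s_u·L_a·R / (W·d), so s_u = FS·W·d / (L_a·R).
Arc length L_a = R·θ = 11.3·(82.1°·π/180) = 11.3·1.4329 = 16.19 m
s_u = 1.55·1138·3.84 / (16.19·11.3) = 6773.4 / 182.97 = 37.02 kPa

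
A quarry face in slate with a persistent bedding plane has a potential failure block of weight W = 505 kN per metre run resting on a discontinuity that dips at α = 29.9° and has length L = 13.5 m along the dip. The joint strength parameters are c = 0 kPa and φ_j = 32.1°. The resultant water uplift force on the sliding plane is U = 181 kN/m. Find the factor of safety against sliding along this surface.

FS = 0.64

Resolving the block weight along and normal to the plane and applying the Mohr–Coulomb strength on the joint:
N' = W cosα − U = 505·cos29.9° − 181 = 256.8 kN/m
Driving force T = W sinα = 505·sin29.9° = 251.7 kN/m
Resisting force R = c·L + N'·tanφ_j = 0·13.5 + 256.8·tan32.1° = 0.0 + 161.1 = 161.1 kN/m
FS = R / T = 161.1 / 251.7 = 0.640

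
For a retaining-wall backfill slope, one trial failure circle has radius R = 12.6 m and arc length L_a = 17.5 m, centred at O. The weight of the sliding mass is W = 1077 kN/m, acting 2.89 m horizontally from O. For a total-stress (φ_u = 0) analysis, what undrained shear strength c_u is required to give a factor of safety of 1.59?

FS = c_u·L_a·R / (W·d), so c_u = FS·W·d / (L_a·R).
c_u = 1.59·1077·2.89 / (17.50·12.6) = 4948.9 / 220.50 = 22.44 kPa

c_u = 22.4 kPa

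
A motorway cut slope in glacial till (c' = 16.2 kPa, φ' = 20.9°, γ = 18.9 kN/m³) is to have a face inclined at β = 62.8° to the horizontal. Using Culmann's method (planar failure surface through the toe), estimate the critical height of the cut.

H_c = 11.14 m

Culmann's analysis gives the critical failure plane at α_cr = (β + φ')/2 = (62.8 + 20.9)/2 = 41.8°, and the critical height
H_c = (4c'/γ) · sinβ cosφ' / [1 − cos(β − φ')]
    = (4·16.2/18.9) · sin62.8°·cos20.9° / [1 − cos(41.9°)]
    = 3.429 · 0.8894·0.9342 / [1 − 0.7443]
    = 3.429 · 0.8309 / 0.2557
    = 11.14 m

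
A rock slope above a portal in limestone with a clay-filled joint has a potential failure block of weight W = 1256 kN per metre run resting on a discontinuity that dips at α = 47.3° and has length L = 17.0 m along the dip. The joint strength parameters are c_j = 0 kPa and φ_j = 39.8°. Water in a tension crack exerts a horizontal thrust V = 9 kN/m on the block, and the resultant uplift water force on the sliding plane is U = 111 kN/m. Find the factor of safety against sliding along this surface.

FS = 0.66

Resolving the block weight along and normal to the plane and applying the Mohr–Coulomb strength on the joint:
N' = W cosα − U − V sinα = 1256·cos47.3° − 111 − 9·sin47.3° = 734.2 kN/m
Driving force T = W sinα + V cosα = 1256·sin47.3° + 9·cos47.3° = 929.2 kN/m
Resisting force R = c_j·L + N'·tanφ_j = 0·17.0 + 734.2·tan39.8° = 0.0 + 611.7 = 611.7 kN/m
FS = R / T = 611.7 / 929.2 = 0.658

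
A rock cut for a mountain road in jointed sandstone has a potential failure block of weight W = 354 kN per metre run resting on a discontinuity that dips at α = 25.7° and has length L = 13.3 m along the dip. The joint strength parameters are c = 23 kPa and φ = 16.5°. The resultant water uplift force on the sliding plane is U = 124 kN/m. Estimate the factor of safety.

FS = 2.37

Resolving the block weight along and normal to the plane and applying the Mohr–Coulomb strength on the joint:
N' = W cosα − U = 354·cos25.7° − 124 = 195.0 kN/m
Driving force T = W sinα = 354·sin25.7° = 153.5 kN/m
Resisting force R = c·L + N'·tanφ = 23·13.3 + 195.0·tan16.5° = 305.9 + 57.8 = 363.7 kN/m
FS = R / T = 363.7 / 153.5 = 2.369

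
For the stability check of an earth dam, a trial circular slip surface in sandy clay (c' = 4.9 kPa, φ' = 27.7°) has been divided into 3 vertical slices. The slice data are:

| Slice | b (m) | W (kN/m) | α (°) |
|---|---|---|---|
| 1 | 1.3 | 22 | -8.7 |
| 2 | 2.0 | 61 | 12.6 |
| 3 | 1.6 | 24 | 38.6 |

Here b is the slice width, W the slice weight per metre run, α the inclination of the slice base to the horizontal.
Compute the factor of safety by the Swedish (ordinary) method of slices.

Ordinary method of slices: FS = Σ[c'·Δl_i + (W_i cosα_i)·tanφ'] / Σ W_i sinα_i, with Δl_i = b_i / cosα_i.
Slice 1: Δl = 1.3/cos(-8.7°) = 1.315 m; N'_1 = 22·cos(-8.7°) = 21.7; c'Δl = 6.44; W sinα = -3.3
Slice 2: Δl = 2.0/cos12.6° = 2.049 m; N'_2 = 61·cos12.6° = 59.5; c'Δl = 10.04; W sinα = 13.3
Slice 3: Δl = 1.6/cos38.6° = 2.047 m; N'_3 = 24·cos38.6° = 18.8; c'Δl = 10.03; W sinα = 15.0
Σc'Δl = 26.5 kN/m; ΣN' = 100.0 kN/m; ΣW sinα = 25.0 kN/m
Resisting = 26.5 + 100.0·tan27.7° = 26.5 + 52.5 = 79.0 kN/m
FS = 79.0 / 25.0 = 3.168

FS = 3.17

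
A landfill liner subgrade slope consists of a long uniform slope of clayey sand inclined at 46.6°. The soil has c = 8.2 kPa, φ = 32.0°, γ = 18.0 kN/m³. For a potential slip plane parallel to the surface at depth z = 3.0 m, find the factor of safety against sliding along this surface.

FS = 0.90

For an infinite slope with a slip plane parallel to the surface (no pore pressure): FS = [c + γz cos²β tanφ] / [γz sinβ cosβ].
γz = 18.0·3.0 = 54.00 kN/m²
Numerator = 8.2 + 54.00·cos²46.6°·tan32.0° = 8.2 + 54.00·0.4721·0.6249 = 24.130 kPa
Denominator = 54.00·sin46.6°·cos46.6° = 54.00·0.7266·0.6871 = 26.958 kPa
FS = 24.130 / 26.958 = 0.895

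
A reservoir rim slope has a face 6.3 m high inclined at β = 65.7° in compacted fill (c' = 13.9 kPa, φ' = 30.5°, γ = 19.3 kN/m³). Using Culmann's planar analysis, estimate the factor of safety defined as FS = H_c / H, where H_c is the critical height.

FS = 1.96

H_c = (4c'/γ) · sinβ cosφ' / [1 − cos(β − φ')]
    = (4·13.9/19.3) · sin65.7°·cos30.5° / [1 − cos35.2°]
    = 2.881 · 0.7853 / 0.1829 = 12.37 m
FS = H_c / H = 12.37 / 6.3 = 1.964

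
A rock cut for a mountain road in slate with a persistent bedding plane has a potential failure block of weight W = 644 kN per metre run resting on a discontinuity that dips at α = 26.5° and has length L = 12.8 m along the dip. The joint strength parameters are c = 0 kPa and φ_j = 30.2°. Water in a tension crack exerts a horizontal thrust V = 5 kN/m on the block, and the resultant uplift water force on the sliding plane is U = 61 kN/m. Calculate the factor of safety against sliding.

FS = 1.02

Resolving the block weight along and normal to the plane and applying the Mohr–Coulomb strength on the joint:
N' = W cosα − U − V sinα = 644·cos26.5° − 61 − 5·sin26.5° = 513.1 kN/m
Driving force T = W sinα + V cosα = 644·sin26.5° + 5·cos26.5° = 291.8 kN/m
Resisting force R = c·L + N'·tanφ_j = 0·12.8 + 513.1·tan30.2° = 0.0 + 298.6 = 298.6 kN/m
FS = R / T = 298.6 / 291.8 = 1.023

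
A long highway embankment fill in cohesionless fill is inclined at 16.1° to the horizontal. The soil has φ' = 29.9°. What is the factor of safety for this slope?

FS = 1.99

For a dry cohesionless infinite slope the factor of safety is FS = tanφ' / tanβ.
FS = tan29.9° / tan16.1° = 0.5750 / 0.2886 = 1.992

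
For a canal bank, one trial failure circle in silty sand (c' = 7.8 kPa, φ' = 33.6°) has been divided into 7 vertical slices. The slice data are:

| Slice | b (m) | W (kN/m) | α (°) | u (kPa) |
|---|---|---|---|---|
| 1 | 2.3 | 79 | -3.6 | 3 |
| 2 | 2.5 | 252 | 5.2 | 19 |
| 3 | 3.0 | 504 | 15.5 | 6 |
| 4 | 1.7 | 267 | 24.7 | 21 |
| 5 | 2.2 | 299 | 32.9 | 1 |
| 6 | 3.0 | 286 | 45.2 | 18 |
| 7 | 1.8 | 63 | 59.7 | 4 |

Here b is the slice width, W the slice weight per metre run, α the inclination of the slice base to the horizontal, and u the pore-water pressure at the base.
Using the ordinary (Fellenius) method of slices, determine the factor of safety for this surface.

Ordinary method of slices: FS = Σ[c'·Δl_i + (W_i cosα_i − u_i·Δl_i)·tanφ'] / Σ W_i sinα_i, with Δl_i = b_i / cosα_i.
Slice 1: Δl = 2.3/cos(-3.6°) = 2.305 m; N'_1 = 79·cos(-3.6°) − 3·2.305 = 71.9; c'Δl = 17.98; W sinα = -5.0
Slice 2: Δl = 2.5/cos5.2° = 2.510 m; N'_2 = 252·cos5.2° − 19·2.510 = 203.3; c'Δl = 19.58; W sinα = 22.8
Slice 3: Δl = 3.0/cos15.5° = 3.113 m; N'_3 = 504·cos15.5° − 6·3.113 = 467.0; c'Δl = 24.28; W sinα = 134.7
Slice 4: Δl = 1.7/cos24.7° = 1.871 m; N'_4 = 267·cos24.7° − 21·1.871 = 203.3; c'Δl = 14.60; W sinα = 111.6
Slice 5: Δl = 2.2/cos32.9° = 2.620 m; N'_5 = 299·cos32.9° − 1·2.620 = 248.4; c'Δl = 20.44; W sinα = 162.4
Slice 6: Δl = 3.0/cos45.2° = 4.258 m; N'_6 = 286·cos45.2° − 18·4.258 = 124.9; c'Δl = 33.21; W sinα = 202.9
Slice 7: Δl = 1.8/cos59.7° = 3.568 m; N'_7 = 63·cos59.7° − 4·3.568 = 17.5; c'Δl = 27.83; W sinα = 54.4
Σc'Δl = 157.9 kN/m; ΣN' = 1336.3 kN/m; ΣW sinα = 683.9 kN/m
Resisting = 157.9 + 1336.3·tan33.6° = 157.9 + 887.8 = 1045.7 kN/m
FS = 1045.7 / 683.9 = 1.529

FS = 1.53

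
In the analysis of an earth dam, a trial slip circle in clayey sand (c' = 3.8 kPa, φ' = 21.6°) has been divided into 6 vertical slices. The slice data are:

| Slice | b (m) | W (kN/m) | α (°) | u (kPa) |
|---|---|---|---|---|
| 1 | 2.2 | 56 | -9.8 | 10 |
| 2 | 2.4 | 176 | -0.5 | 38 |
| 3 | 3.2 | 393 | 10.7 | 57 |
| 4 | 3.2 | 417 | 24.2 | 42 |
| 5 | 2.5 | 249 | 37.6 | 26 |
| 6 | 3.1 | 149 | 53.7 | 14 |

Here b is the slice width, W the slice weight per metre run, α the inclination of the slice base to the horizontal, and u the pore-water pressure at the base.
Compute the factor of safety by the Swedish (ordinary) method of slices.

Ordinary method of slices: FS = Σ[c'·Δl_i + (W_i cosα_i − u_i·Δl_i)·tanφ'] / Σ W_i sinα_i, with Δl_i = b_i / cosα_i.
Slice 1: Δl = 2.2/cos(-9.8°) = 2.233 m; N'_1 = 56·cos(-9.8°) − 10·2.233 = 32.9; c'Δl = 8.48; W sinα = -9.5
Slice 2: Δl = 2.4/cos(-0.5°) = 2.400 m; N'_2 = 176·cos(-0.5°) − 38·2.400 = 84.8; c'Δl = 9.12; W sinα = -1.5
Slice 3: Δl = 3.2/cos10.7° = 3.257 m; N'_3 = 393·cos10.7° − 57·3.257 = 200.5; c'Δl = 12.38; W sinα = 73.0
Slice 4: Δl = 3.2/cos24.2° = 3.508 m; N'_4 = 417·cos24.2° − 42·3.508 = 233.0; c'Δl = 13.33; W sinα = 170.9
Slice 5: Δl = 2.5/cos37.6° = 3.155 m; N'_5 = 249·cos37.6° − 26·3.155 = 115.2; c'Δl = 11.99; W sinα = 151.9
Slice 6: Δl = 3.1/cos53.7° = 5.236 m; N'_6 = 149·cos53.7° − 14·5.236 = 14.9; c'Δl = 19.90; W sinα = 120.1
Σc'Δl = 75.2 kN/m; ΣN' = 681.3 kN/m; ΣW sinα = 504.8 kN/m
Resisting = 75.2 + 681.3·tan21.6° = 75.2 + 269.8 = 345.0 kN/m
FS = 345.0 / 504.8 = 0.683

FS = 0.68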